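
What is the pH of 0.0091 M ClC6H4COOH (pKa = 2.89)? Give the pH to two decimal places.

pH = 2.55

ClC6H4COOH ⇌ ClC6H4COO- + H+
Ka = 10^(−2.89) = 1.29 × 10^-3
Ka = x²/(0.0091 − x) = 1.29 × 10^-3
The 5% rule fails; solving x² + Ka·x − Ka·C₀ = 0 exactly:
x = (−Ka + √(Ka² + 4·Ka·C₀))/2 = 2.84 × 10^-3 M
pH = −log(2.84 × 10^-3) = 2.55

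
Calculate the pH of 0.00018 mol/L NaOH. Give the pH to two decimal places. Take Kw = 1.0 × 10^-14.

NaOH is a strong base; [OH-] = 0.00018 M.
pOH = -log(0.00018) = 3.74
pH = 14.00 - 3.74 = 10.26

pH = 10.26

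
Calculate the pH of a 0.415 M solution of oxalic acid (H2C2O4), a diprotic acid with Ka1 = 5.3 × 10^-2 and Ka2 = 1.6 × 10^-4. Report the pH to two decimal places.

Since Ka1 ≫ Ka2, the first ionization dominates [H+].
Ka1 = x²/(0.415 − x) = 5.3 × 10^-2
Solving the quadratic: x = (−Ka1 + √(Ka1² + 4·Ka1·C₀))/2 = 1.24 × 10^-1 M
pH = −log(1.24 × 10^-1) = 0.91

pH = 0.91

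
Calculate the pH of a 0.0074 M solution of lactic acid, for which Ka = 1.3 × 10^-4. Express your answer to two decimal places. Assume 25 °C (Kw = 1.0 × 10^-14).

pH = 3.04

CH3CH(OH)COOH ⇌ CH3CH(OH)COO- + H+
Ka = [H+]²/(0.0074 − [H+]) = 1.3 × 10^-4
[H+] is not negligible relative to C₀; solve [H+]² + 0.00013·[H+] − 9.62e-07 = 0.
[H+] = [−0.00013 + √(0.00013² + 3.85e-06)]/2 = 9.18 × 10^-4 M
pH = −log(9.18 × 10^-4) = 3.04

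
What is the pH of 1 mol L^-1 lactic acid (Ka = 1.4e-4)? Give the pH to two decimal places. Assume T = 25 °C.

pH = 1.93

CH3CH(OH)COOH ⇌ CH3CH(OH)COO- + H+
Ka = [H+]²/(1 − [H+]) = 1.4 × 10^-4
Assume [H+] ≪ 1: [H+] ≈ √(1.4 × 10^-4 × 1) = 1.18 × 10^-2 M
pH = −log[H+] = −log(1.18 × 10^-2) = 1.93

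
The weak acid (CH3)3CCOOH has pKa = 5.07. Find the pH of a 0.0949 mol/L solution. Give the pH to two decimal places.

(CH3)3CCOOH ⇌ (CH3)3CCOO- + H+
Ka = 10^(−5.07) = 8.51 × 10^-6
From the ICE table, Ka = [H+]²/(0.0949 − [H+]) = 8.51 × 10^-6.
Neglecting [H+] in the denominator: [H+] = √(8.51 × 10^-6 × 0.0949) = 8.99 × 10^-4 M
([H+]/C₀ = 0.95% < 5%, so the approximation holds.)
pH = −log(8.99 × 10^-4) = 3.05

pH = 3.05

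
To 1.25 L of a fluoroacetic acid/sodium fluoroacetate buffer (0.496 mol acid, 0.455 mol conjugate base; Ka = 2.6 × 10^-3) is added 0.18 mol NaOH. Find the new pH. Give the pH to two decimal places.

After neutralization: n(FCH2COOH) = 0.316 mol, n(FCH2COO-) = 0.635 mol.
pKa = −log(2.6 × 10^-3) = 2.585
Henderson–Hasselbalch with mole ratio 0.635/0.316: pH = 2.585 + (+0.303)

pH = 2.89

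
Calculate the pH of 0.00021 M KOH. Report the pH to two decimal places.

pH = 10.32

KOH is a strong base; [OH-] = 0.00021 M.
pOH = -log(0.00021) = 3.68
pH = 14.00 - 3.68 = 10.32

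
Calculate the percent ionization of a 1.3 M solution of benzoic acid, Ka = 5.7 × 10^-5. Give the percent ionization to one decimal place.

0.7%

C6H5COOH ⇌ C6H5COO- + H+; let x = [H+] at equilibrium.
x ≈ √(Ka·C₀) = √(5.7 × 10^-5 × 1.3) = 8.61 × 10^-3 M
% ionization = x/C₀ × 100% = 8.61 × 10^-3/1.3 × 100% = 0.7%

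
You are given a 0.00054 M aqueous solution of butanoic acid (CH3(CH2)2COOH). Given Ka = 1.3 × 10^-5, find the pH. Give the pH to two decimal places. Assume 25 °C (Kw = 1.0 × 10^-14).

CH3(CH2)2COOH ⇌ CH3(CH2)2COO- + H+
Ka = [H+]²/(0.00054 − [H+]) = 1.3 × 10^-5
Here C₀/Ka ≈ 41.5, so the small-[H+] approximation fails. Use the quadratic:
[H+] = (−Ka + √(Ka² + 4·Ka·C₀))/2 = 7.75 × 10^-5 M
pH = −log(7.75 × 10^-5) = 4.11

pH = 4.11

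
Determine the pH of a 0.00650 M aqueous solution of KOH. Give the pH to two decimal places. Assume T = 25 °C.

pH = 11.81

KOH is a strong base; [OH-] = 0.0065 M.
pOH = -log(0.0065) = 2.19
pH = 14.00 - 2.19 = 11.81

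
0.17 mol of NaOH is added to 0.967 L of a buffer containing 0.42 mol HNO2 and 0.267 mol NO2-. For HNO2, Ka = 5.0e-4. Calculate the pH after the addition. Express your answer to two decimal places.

pH = 3.54

OH- converts HNO2 to NO2-: HNO2 → 0.25 mol, NO2- → 0.437 mol.
pKa = −log(5.0 × 10^-4) = 3.301
pH = pKa + log([A⁻]/[HA]) = 3.301 + log(0.437/0.25) = 3.301 +0.243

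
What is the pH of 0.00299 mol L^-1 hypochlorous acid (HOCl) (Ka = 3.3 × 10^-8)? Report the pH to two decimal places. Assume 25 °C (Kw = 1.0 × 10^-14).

HOCl ⇌ OCl- + H+
Let x = [H+] at equilibrium. Ka = x²/(0.00299 − x).
Neglecting x in the denominator: x = √(3.3 × 10^-8 × 0.00299) = 9.93 × 10^-6 M
Check: 0.33% ionized — well under 5%, approximation valid.
pH = −log(9.93 × 10^-6) = 5.00

pH = 5.00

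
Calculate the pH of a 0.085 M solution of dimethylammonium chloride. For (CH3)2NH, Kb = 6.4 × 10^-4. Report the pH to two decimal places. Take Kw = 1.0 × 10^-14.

pH = 5.94

(CH3)2NH2+ is the conjugate acid of the weak base (CH3)2NH.
Ka = Kw/Kb = 1.0×10^-14 / 6.4 × 10^-4 = 1.56 × 10^-11
Ka = [H+]²/(0.085 − [H+]) = 1.56 × 10^-11
Neglecting [H+] in the denominator: [H+] = √(1.56 × 10^-11 × 0.085) = 1.15 × 10^-6 M
([H+]/C₀ = 0.0014% < 5%, so the approximation holds.)
pH = −log(1.15 × 10^-6) = 5.94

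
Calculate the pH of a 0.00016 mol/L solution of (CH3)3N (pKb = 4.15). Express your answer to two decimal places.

pH = 9.89

(CH3)3N + H2O ⇌ (CH3)3NH+ + OH-
Kb = 10^(−4.15) = 7.08 × 10^-5
From the ICE table, Kb = [OH-]²/(0.00016 − [OH-]) = 7.08 × 10^-5.
The 5% rule fails; solving [OH-]² + Kb·[OH-] − Kb·C₀ = 0 exactly:
[OH-] = (−Kb + √(Kb² + 4·Kb·C₀))/2 = 7.68 × 10^-5 M
pOH = 4.11, so pH = 14.00 − pOH = 9.89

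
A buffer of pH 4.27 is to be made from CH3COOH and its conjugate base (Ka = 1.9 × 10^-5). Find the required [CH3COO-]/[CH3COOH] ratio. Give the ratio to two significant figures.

ratio = 0.35

pKa = -log(1.9 × 10^-5) = 4.721
pH = pKa + log(r) ⇒ log(r) = 4.27 − 4.721 = -0.451
r = [CH3COO-]/[CH3COOH] = 10^(-0.451) = 0.354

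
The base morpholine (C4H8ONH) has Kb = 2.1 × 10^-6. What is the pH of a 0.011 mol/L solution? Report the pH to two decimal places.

pH = 10.18

C4H8ONH + H2O ⇌ C4H8ONH2+ + OH-
From the ICE table, Kb = [OH-]²/(0.011 − [OH-]) = 2.1 × 10^-6.
Neglecting [OH-] in the denominator: [OH-] = √(2.1 × 10^-6 × 0.011) = 1.52 × 10^-4 M
([OH-]/C₀ = 1.4% < 5%, so the approximation holds.)
pOH = 3.82, so pH = 14.00 − pOH = 10.18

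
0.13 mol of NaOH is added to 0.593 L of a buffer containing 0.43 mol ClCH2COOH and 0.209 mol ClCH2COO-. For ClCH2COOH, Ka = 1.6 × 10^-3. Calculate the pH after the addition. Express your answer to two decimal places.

pH = 2.85

OH- converts ClCH2COOH to ClCH2COO-: ClCH2COOH → 0.3 mol, ClCH2COO- → 0.339 mol.
pKa = −log(1.6 × 10^-3) = 2.796
pH = pKa + log(n_ClCH2COO-/n_ClCH2COOH) = 2.796 + log(0.339/0.3) = 2.796 + (+0.053)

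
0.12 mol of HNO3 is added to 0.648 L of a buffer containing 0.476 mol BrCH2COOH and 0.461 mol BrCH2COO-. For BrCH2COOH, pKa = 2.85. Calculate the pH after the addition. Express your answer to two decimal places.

After neutralization: n(BrCH2COOH) = 0.596 mol, n(BrCH2COO-) = 0.341 mol.
Henderson–Hasselbalch with mole ratio 0.341/0.596: pH = 2.85 + (-0.242)

pH = 2.61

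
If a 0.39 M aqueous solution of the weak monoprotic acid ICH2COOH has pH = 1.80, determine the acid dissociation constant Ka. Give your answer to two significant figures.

[H+] = 10^(-1.80) = 1.58 × 10^-2 M
At equilibrium [HA] = 0.39 − 1.58 × 10^-2 = 3.74 × 10^-1 M
Ka = [H+][A-]/[HA] = (1.58 × 10^-2)² / 3.74 × 10^-1 = 6.7 × 10^-4

Ka = 6.7 × 10^-4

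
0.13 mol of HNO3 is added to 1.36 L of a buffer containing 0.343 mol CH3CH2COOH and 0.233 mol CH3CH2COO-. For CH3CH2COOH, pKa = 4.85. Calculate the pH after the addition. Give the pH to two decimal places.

Added H+ converts CH3CH2COO- to CH3CH2COOH: CH3CH2COOH → 0.473 mol, CH3CH2COO- → 0.103 mol.
Henderson–Hasselbalch with mole ratio 0.103/0.473: pH = 4.85 + (-0.662)

pH = 4.19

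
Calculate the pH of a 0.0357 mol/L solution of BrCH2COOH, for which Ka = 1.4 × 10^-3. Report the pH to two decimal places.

BrCH2COOH ⇌ BrCH2COO- + H+
Ka = [H+]²/(0.0357 − [H+]) = 1.4 × 10^-3
[H+] is not negligible relative to C₀; solve [H+]² + 0.0014·[H+] − 5e-05 = 0.
[H+] = [−0.0014 + √(0.0014² + 0.0002)]/2 = 6.40 × 10^-3 M
pH = −log(6.40 × 10^-3) = 2.19

pH = 2.19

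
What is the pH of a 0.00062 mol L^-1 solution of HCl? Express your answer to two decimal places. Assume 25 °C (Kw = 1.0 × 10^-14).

HCl is a strong acid and dissociates completely, so [H+] = 0.00062 M.
pH = -log(0.00062) = 3.21

pH = 3.21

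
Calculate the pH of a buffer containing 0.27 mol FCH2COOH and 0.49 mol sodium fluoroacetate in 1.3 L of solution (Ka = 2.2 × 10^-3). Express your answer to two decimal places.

pH = 2.92

pKa = −log(2.2 × 10^-3) = 2.658
Henderson–Hasselbalch: pH = pKa + log([FCH2COO-]/[FCH2COOH]) = 2.658 + log(0.49/0.27)
pH = 2.658 + (+0.259) = 2.92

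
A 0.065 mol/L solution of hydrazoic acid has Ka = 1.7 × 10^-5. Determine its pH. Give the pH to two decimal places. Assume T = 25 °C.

pH = 2.98

HN3 ⇌ N3- + H+
Ka = x²/(0.065 − x) = 1.7 × 10^-5
Assume x ≪ 0.065: x ≈ √(1.7 × 10^-5 × 0.065) = 1.05 × 10^-3 M
(x/C₀ = 1.6% < 5%, so the approximation holds.)
pH = −log[H+] = −log(1.05 × 10^-3) = 2.98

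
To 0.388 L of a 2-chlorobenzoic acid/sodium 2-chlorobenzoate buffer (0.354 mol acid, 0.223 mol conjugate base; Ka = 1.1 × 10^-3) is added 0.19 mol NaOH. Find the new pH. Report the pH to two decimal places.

pH = 3.36

After neutralization: n(ClC6H4COOH) = 0.164 mol, n(ClC6H4COO-) = 0.413 mol.
pKa = −log(1.1 × 10^-3) = 2.959
pH = pKa + log(n_ClC6H4COO-/n_ClC6H4COOH) = 2.959 + log(0.413/0.164) = 2.959 + (+0.401)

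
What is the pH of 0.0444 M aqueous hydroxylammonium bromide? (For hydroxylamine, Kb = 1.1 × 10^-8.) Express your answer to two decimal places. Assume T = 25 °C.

NH3OH+ is the conjugate acid of the weak base NH2OH.
Ka = Kw/Kb = 1.0×10^-14 / 1.1 × 10^-8 = 9.09 × 10^-7
From the ICE table, Ka = [H+]²/(0.0444 − [H+]) = 9.09 × 10^-7.
Neglecting [H+] in the denominator: [H+] = √(9.09 × 10^-7 × 0.0444) = 2.01 × 10^-4 M
pH = −log(2.01 × 10^-4) = 3.70

pH = 3.70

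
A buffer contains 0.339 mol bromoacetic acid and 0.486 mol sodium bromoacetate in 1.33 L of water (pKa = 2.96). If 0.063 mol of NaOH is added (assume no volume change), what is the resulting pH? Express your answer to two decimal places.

pH = 3.26

OH- converts BrCH2COOH to BrCH2COO-: BrCH2COOH → 0.276 mol, BrCH2COO- → 0.549 mol.
pH = pKa + log(n_BrCH2COO-/n_BrCH2COOH) = 2.96 + log(0.549/0.276) = 2.96 + (+0.299)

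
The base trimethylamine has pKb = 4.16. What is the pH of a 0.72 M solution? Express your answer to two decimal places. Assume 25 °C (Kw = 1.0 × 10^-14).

(CH3)3N + H2O ⇌ (CH3)3NH+ + OH-
Kb = 10^(−4.16) = 6.92 × 10^-5
From the ICE table, Kb = x²/(0.72 − x) = 6.92 × 10^-5.
Assume x ≪ 0.72: x ≈ √(6.92 × 10^-5 × 0.72) = 7.06 × 10^-3 M
Check: 0.98% ionized — well under 5%, approximation valid.
pOH = 2.15, so pH = 14.00 − pOH = 11.85

pH = 11.85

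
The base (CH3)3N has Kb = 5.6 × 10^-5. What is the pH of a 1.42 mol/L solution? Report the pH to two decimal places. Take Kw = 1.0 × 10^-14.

pH = 11.95

(CH3)3N + H2O ⇌ (CH3)3NH+ + OH-
Let x = [OH-] at equilibrium. Kb = x²/(1.42 − x).
Since Kb ≪ C₀, x ≈ √(Kb·C₀) = 8.92 × 10^-3 M.
(x/C₀ = 0.63% < 5%, so the approximation holds.)
pOH = 2.05, so pH = 14.00 − pOH = 11.95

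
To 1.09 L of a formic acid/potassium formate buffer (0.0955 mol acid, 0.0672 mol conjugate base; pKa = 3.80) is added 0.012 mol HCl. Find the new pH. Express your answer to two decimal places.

After neutralization: n(HCOOH) = 0.107 mol, n(HCOO-) = 0.0552 mol.
pH = pKa + log([A⁻]/[HA]) = 3.80 + log(0.0552/0.107) = 3.80 -0.287

pH = 3.51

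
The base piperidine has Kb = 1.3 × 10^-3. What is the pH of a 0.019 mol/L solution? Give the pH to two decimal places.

C5H10NH + H2O ⇌ C5H10NH2+ + OH-
Kb = [OH-]²/(0.019 − [OH-]) = 1.3 × 10^-3
[OH-] is not negligible relative to C₀; solve [OH-]² + 0.0013·[OH-] − 2.47e-05 = 0.
[OH-] = [−0.0013 + √(0.0013² + 9.88e-05)]/2 = 4.36 × 10^-3 M
pOH = 2.36, so pH = 14.00 − pOH = 11.64

pH = 11.64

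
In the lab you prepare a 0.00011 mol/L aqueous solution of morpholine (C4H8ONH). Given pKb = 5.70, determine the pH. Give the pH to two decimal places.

pH = 9.14

C4H8ONH + H2O ⇌ C4H8ONH2+ + OH-
Kb = 10^(−5.70) = 2.00 × 10^-6
Let x = [OH-] at equilibrium. Kb = x²/(0.00011 − x).
x is not negligible relative to C₀; solve x² + 2e-06·x − 2.2e-10 = 0.
x = [−2e-06 + √(2e-06² + 8.8e-10)]/2 = 1.39 × 10^-5 M
pOH = −log(1.39 × 10^-5) = 4.86; pH = 14.00 − 4.86 = 9.14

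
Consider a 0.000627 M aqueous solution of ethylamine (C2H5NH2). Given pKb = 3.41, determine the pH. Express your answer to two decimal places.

pH = 10.53

C2H5NH2 + H2O ⇌ C2H5NH3+ + OH-
Kb = 10^(−3.41) = 3.89 × 10^-4
From the ICE table, Kb = x²/(0.000627 − x) = 3.89 × 10^-4.
The 5% rule fails; solving x² + Kb·x − Kb·C₀ = 0 exactly:
x = (−Kb + √(Kb² + 4·Kb·C₀))/2 = 3.36 × 10^-4 M
pOH = −log(3.36 × 10^-4) = 3.47; pH = 14.00 − 3.47 = 10.53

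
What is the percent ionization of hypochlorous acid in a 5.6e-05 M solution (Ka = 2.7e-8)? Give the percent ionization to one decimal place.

2.2%

HOCl ⇌ OCl- + H+; let x = [H+] at equilibrium.
x ≈ √(Ka·C₀) = √(2.7 × 10^-8 × 5.6e-05) = 1.23 × 10^-6 M
Fraction ionized = 1.23 × 10^-6 / 5.6e-05 = 0.0220 → 2.2%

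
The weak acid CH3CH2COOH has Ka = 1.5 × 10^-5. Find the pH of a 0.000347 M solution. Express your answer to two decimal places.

pH = 4.19

CH3CH2COOH ⇌ CH3CH2COO- + H+
Ka = [H+]²/(0.000347 − [H+]) = 1.5 × 10^-5
[H+] is not negligible relative to C₀; solve [H+]² + 1.5e-05·[H+] − 5.21e-09 = 0.
[H+] = (−Ka + √(Ka² + 4·Ka·C₀))/2 = 6.50 × 10^-5 M
pH = −log[H+] = −log(6.50 × 10^-5) = 4.19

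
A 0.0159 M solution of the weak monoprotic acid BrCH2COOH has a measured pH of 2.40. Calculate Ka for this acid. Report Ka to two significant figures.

[H+] = 10^(-2.40) = 3.98 × 10^-3 M
At equilibrium [HA] = 0.0159 − 3.98 × 10^-3 = 1.19 × 10^-2 M
Ka = [H+][A-]/[HA] = (3.98 × 10^-3)² / 1.19 × 10^-2 = 1.3 × 10^-3

Ka = 1.3 × 10^-3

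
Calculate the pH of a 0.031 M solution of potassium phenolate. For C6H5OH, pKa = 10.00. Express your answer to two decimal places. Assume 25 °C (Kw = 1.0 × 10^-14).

pH = 11.23

C6H5O- is the conjugate base of the weak acid C6H5OH.
Ka = 10^(−10.00) = 1.00 × 10^-10
Kb = Kw/Ka = 1.0×10^-14 / 1.00 × 10^-10 = 1.00 × 10^-4
From the ICE table, Kb = [OH-]²/(0.031 − [OH-]) = 1.00 × 10^-4.
The 5% rule fails; solving [OH-]² + Kb·[OH-] − Kb·C₀ = 0 exactly:
[OH-] = (−Kb + √(Kb² + 4·Kb·C₀))/2 = 1.71 × 10^-3 M
pOH = 2.77, so pH = 14.00 − pOH = 11.23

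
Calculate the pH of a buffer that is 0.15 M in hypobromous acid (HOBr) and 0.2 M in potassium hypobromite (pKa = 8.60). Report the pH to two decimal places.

pH = pKa + log([A⁻]/[HA]) = 8.60 + log(0.2/0.15)
pH = 8.60 + (+0.125) = 8.72

pH = 8.72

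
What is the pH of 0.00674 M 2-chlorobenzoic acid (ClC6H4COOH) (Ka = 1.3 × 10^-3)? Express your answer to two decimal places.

pH = 2.62

ClC6H4COOH ⇌ ClC6H4COO- + H+
From the ICE table, Ka = x²/(0.00674 − x) = 1.3 × 10^-3.
x is not negligible relative to C₀; solve x² + 0.0013·x − 8.76e-06 = 0.
x = [−0.0013 + √(0.0013² + 3.5e-05)]/2 = 2.38 × 10^-3 M
pH = −log(2.38 × 10^-3) = 2.62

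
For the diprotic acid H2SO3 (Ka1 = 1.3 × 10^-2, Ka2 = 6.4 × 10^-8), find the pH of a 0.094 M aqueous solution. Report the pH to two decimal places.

pH = 1.54

Ka1 ≫ Ka2, so treat the first dissociation as the only significant source of H+.
Ka1 = x²/(0.094 − x) = 1.3 × 10^-2
Solving the quadratic: x = (−Ka1 + √(Ka1² + 4·Ka1·C₀))/2 = 2.91 × 10^-2 M
pH = −log(2.91 × 10^-2) = 1.54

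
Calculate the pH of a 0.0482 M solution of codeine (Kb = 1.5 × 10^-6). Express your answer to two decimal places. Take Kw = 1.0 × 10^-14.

pH = 10.43

C18H21NO3 + H2O ⇌ C18H22NO3+ + OH-
Let x = [OH-] at equilibrium. Kb = x²/(0.0482 − x).
Neglecting x in the denominator: x = √(1.5 × 10^-6 × 0.0482) = 2.69 × 10^-4 M
(x/C₀ = 0.56% < 5%, so the approximation holds.)
pOH = −log(2.69 × 10^-4) = 3.57; pH = 14.00 − 3.57 = 10.43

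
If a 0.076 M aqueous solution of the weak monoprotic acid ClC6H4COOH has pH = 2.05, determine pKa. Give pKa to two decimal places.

pKa = 2.93

[H+] = 10^(-2.05) = 8.91 × 10^-3 M
At equilibrium [HA] = 0.076 − 8.91 × 10^-3 = 6.71 × 10^-2 M
Ka = [H+][A-]/[HA] = (8.91 × 10^-3)² / 6.71 × 10^-2 = 1.18 × 10^-3
pKa = -log(1.18 × 10^-3) = 2.93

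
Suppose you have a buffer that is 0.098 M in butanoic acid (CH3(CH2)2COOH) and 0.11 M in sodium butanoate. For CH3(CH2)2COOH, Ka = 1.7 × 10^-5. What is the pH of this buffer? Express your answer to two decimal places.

pKa = −log(1.7 × 10^-5) = 4.770
Henderson–Hasselbalch: pH = pKa + log([CH3(CH2)2COO-]/[CH3(CH2)2COOH]) = 4.770 + log(0.11/0.098)
pH = 4.770 + (+0.050) = 4.82

pH = 4.82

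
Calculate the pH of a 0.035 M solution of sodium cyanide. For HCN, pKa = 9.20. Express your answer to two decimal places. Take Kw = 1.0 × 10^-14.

pH = 10.87

CN- is the conjugate base of the weak acid HCN.
Ka = 10^(−9.20) = 6.31 × 10^-10
Kb = Kw/Ka = 1.0×10^-14 / 6.31 × 10^-10 = 1.58 × 10^-5
Let x = [OH-] at equilibrium. Kb = x²/(0.035 − x).
Assume x ≪ 0.035: x ≈ √(1.58 × 10^-5 × 0.035) = 7.44 × 10^-4 M
(x/C₀ = 2.1% < 5%, so the approximation holds.)
pOH = −log(7.44 × 10^-4) = 3.13; pH = 14.00 − 3.13 = 10.87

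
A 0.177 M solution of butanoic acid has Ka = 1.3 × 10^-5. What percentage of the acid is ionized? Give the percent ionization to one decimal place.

0.9%

CH3(CH2)2COOH ⇌ CH3(CH2)2COO- + H+; let x = [H+] at equilibrium.
x ≈ √(Ka·C₀) = √(1.3 × 10^-5 × 0.177) = 1.52 × 10^-3 M
% ionization = x/C₀ × 100% = 1.52 × 10^-3/0.177 × 100% = 0.9%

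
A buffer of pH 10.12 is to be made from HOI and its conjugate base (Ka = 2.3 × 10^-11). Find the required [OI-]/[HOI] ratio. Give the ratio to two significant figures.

pKa = -log(2.3 × 10^-11) = 10.638
pH = pKa + log(r) ⇒ log(r) = 10.12 − 10.638 = -0.518
r = [OI-]/[HOI] = 10^(-0.518) = 0.303

ratio = 0.30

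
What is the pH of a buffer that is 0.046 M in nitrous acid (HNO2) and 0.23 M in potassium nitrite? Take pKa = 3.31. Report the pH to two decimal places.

Henderson–Hasselbalch: pH = pKa + log([NO2-]/[HNO2]) = 3.31 + log(0.23/0.046)
pH = 3.31 + (+0.699) = 4.01

pH = 4.01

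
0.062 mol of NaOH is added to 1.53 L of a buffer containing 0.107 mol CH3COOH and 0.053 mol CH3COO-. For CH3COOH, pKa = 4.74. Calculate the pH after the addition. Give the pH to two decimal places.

pH = 5.15

OH- converts CH3COOH to CH3COO-: CH3COOH → 0.045 mol, CH3COO- → 0.115 mol.
pH = pKa + log([A⁻]/[HA]) = 4.74 + log(0.115/0.045) = 4.74 +0.407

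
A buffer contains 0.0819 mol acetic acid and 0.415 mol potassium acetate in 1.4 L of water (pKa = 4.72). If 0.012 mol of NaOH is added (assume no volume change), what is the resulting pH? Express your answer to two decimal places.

After neutralization: n(CH3COOH) = 0.0699 mol, n(CH3COO-) = 0.427 mol.
Henderson–Hasselbalch with mole ratio 0.427/0.0699: pH = 4.72 + (+0.786)

pH = 5.51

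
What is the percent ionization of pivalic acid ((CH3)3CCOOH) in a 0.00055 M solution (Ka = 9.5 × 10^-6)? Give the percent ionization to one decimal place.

(CH3)3CCOOH ⇌ (CH3)3CCOO- + H+; let x = [H+] at equilibrium.
Ka = x²/(C₀ − x); solving the quadratic gives x = 6.77 × 10^-5 M.
Fraction ionized = 6.77 × 10^-5 / 0.00055 = 0.1231 → 12.3%

12.3%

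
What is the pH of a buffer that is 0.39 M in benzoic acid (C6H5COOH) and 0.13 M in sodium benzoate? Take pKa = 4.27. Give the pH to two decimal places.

Using pH = pKa + log([base]/[acid]) with [base]/[acid] = 0.13/0.39:
pH = 4.27 + (-0.477) = 3.79

pH = 3.79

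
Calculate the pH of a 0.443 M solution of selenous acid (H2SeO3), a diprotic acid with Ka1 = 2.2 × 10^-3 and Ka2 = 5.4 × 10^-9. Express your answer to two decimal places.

pH = 1.52

Ka1 ≫ Ka2, so treat the first dissociation as the only significant source of H+.
Ka1 = x²/(0.443 − x) = 2.2 × 10^-3
Solving the quadratic: x = (−Ka1 + √(Ka1² + 4·Ka1·C₀))/2 = 3.01 × 10^-2 M
pH = −log(3.01 × 10^-2) = 1.52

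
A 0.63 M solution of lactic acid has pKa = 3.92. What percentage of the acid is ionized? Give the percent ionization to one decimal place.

CH3CH(OH)COOH ⇌ CH3CH(OH)COO- + H+; let x = [H+] at equilibrium.
Ka = 10^(−3.92) = 1.20 × 10^-4
x ≈ √(Ka·C₀) = √(1.20 × 10^-4 × 0.63) = 8.69 × 10^-3 M
% ionization = x/C₀ × 100% = 8.69 × 10^-3/0.63 × 100% = 1.4%

1.4%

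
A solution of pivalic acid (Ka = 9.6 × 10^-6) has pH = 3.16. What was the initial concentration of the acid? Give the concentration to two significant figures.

C₀ = 5.1 × 10^-2 M

[H+] = 10^(-3.16) = 6.92 × 10^-4 M = x
Ka = x²/(C₀ − x) ⇒ C₀ = x + x²/Ka
C₀ = 6.92 × 10^-4 + (6.92 × 10^-4)²/(9.6 × 10^-6) = 5.06 × 10^-2 M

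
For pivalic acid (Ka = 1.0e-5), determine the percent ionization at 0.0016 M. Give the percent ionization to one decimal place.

(CH3)3CCOOH ⇌ (CH3)3CCOO- + H+; let x = [H+] at equilibrium.
Solve x² + 1e-05x − 1.6e-08 = 0 → x = 1.22 × 10^-4 M
Fraction ionized = 1.22 × 10^-4 / 0.0016 = 0.0762 → 7.6%

7.6%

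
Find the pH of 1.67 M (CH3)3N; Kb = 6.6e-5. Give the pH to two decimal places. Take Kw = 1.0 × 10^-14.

pH = 12.02

(CH3)3N + H2O ⇌ (CH3)3NH+ + OH-
Kb = x²/(1.67 − x) = 6.6 × 10^-5
Assume x ≪ 1.67: x ≈ √(6.6 × 10^-5 × 1.67) = 1.05 × 10^-2 M
pOH = 1.98, so pH = 14.00 − pOH = 12.02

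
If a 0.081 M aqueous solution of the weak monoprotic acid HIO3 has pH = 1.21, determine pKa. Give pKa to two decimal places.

[H+] = 10^(-1.21) = 6.17 × 10^-2 M
At equilibrium [HA] = 0.081 − 6.17 × 10^-2 = 1.93 × 10^-2 M
Ka = [H+][A-]/[HA] = (6.17 × 10^-2)² / 1.93 × 10^-2 = 1.97 × 10^-1
pKa = -log(1.97 × 10^-1) = 0.71

pKa = 0.71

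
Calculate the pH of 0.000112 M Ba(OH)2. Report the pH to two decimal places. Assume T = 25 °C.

pH = 10.35

Ba(OH)2 is a strong base (each formula unit releases 2 OH-); [OH-] = 0.000224 M.
pOH = -log(0.000224) = 3.65
pH = 14.00 - 3.65 = 10.35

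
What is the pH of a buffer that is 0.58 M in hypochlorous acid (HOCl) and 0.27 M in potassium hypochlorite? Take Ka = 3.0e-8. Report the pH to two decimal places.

pH = 7.19

pKa = −log(3.0 × 10^-8) = 7.523
Using pH = pKa + log([base]/[acid]) with [base]/[acid] = 0.27/0.58:
pH = 7.523 + (-0.332) = 7.19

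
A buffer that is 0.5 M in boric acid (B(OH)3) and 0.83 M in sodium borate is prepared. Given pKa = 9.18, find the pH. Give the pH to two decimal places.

pH = 9.40

Using pH = pKa + log([base]/[acid]) with [base]/[acid] = 0.83/0.5:
pH = 9.18 + (+0.220) = 9.40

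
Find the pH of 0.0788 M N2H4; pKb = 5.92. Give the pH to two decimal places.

pH = 10.49

N2H4 + H2O ⇌ N2H5+ + OH-
Kb = 10^(−5.92) = 1.20 × 10^-6
From the ICE table, Kb = [OH-]²/(0.0788 − [OH-]) = 1.20 × 10^-6.
Since Kb ≪ C₀, [OH-] ≈ √(Kb·C₀) = 3.08 × 10^-4 M.
Check: 0.39% ionized — well under 5%, approximation valid.
pOH = 3.51, so pH = 14.00 − pOH = 10.49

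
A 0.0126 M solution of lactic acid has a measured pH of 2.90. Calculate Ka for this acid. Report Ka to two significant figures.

[H+] = 10^(-2.90) = 1.26 × 10^-3 M
At equilibrium [HA] = 0.0126 − 1.26 × 10^-3 = 1.13 × 10^-2 M
Ka = [H+][A-]/[HA] = (1.26 × 10^-3)² / 1.13 × 10^-2 = 1.4 × 10^-4

Ka = 1.4 × 10^-4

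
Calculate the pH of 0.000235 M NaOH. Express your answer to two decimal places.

NaOH is a strong base; [OH-] = 0.000235 M.
pOH = -log(0.000235) = 3.63
pH = 14.00 - 3.63 = 10.37

pH = 10.37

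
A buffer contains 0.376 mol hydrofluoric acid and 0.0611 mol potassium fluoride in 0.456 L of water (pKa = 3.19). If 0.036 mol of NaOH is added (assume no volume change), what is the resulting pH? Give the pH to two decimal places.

pH = 2.65

After neutralization: n(HF) = 0.34 mol, n(F-) = 0.0971 mol.
pH = pKa + log(n_F-/n_HF) = 3.19 + log(0.0971/0.34) = 3.19 + (-0.544)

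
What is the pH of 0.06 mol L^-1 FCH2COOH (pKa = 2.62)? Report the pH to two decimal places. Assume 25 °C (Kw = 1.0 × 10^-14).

pH = 1.96

FCH2COOH ⇌ FCH2COO- + H+
Ka = 10^(−2.62) = 2.40 × 10^-3
From the ICE table, Ka = [H+]²/(0.06 − [H+]) = 2.40 × 10^-3.
Here C₀/Ka ≈ 25, so the small-[H+] approximation fails. Use the quadratic:
[H+] = [−0.0024 + √(0.0024² + 0.000576)]/2 = 1.09 × 10^-2 M
pH = −log(1.09 × 10^-2) = 1.96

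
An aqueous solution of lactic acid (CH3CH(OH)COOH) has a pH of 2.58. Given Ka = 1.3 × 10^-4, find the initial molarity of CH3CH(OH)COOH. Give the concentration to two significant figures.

C₀ = 5.6 × 10^-2 M

[H+] = 10^(-2.58) = 2.63 × 10^-3 M = x
Ka = x²/(C₀ − x) ⇒ C₀ = x + x²/Ka
C₀ = 2.63 × 10^-3 + (2.63 × 10^-3)²/(1.3 × 10^-4) = 5.58 × 10^-2 M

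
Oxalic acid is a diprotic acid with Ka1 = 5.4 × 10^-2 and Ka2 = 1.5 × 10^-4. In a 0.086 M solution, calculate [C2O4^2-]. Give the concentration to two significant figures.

First ionization gives [H+] ≈ [HC2O4-] = 4.63 × 10^-2 M.
Second step: Ka2 = [H+][C2O4^2-]/[HC2O4-] ≈ [C2O4^2-] (since [H+] ≈ [HC2O4-]).
So [C2O4^2-] ≈ Ka2.

1.5 × 10^-4 M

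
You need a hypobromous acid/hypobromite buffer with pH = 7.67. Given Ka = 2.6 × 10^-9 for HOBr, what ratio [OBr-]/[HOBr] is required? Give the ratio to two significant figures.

ratio = 0.12

pKa = -log(2.6 × 10^-9) = 8.585
pH = pKa + log(r) ⇒ log(r) = 7.67 − 8.585 = -0.915
r = [OBr-]/[HOBr] = 10^(-0.915) = 0.122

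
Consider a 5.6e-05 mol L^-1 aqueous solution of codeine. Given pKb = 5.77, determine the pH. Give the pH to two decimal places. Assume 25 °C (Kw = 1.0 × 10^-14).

pH = 8.95

C18H21NO3 + H2O ⇌ C18H22NO3+ + OH-
Kb = 10^(−5.77) = 1.70 × 10^-6
From the ICE table, Kb = [OH-]²/(5.6e-05 − [OH-]) = 1.70 × 10^-6.
Here C₀/Kb ≈ 32.9, so the small-[OH-] approximation fails. Use the quadratic:
[OH-] = [−1.7e-06 + √(1.7e-06² + 3.81e-10)]/2 = 8.94 × 10^-6 M
pOH = −log(8.94 × 10^-6) = 5.05; pH = 14.00 − 5.05 = 8.95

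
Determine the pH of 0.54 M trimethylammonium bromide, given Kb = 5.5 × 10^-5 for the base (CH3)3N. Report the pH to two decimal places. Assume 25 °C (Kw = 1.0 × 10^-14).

pH = 5.00

(CH3)3NH+ is the conjugate acid of the weak base (CH3)3N.
Ka = Kw/Kb = 1.0×10^-14 / 5.5 × 10^-5 = 1.82 × 10^-10
Ka = x²/(0.54 − x) = 1.82 × 10^-10
Neglecting x in the denominator: x = √(1.82 × 10^-10 × 0.54) = 9.91 × 10^-6 M
Check: 0.0018% ionized — well under 5%, approximation valid.
pH = −log(9.91 × 10^-6) = 5.00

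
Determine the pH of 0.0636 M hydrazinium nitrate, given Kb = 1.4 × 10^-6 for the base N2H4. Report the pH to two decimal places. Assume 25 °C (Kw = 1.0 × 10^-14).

N2H5+ is the conjugate acid of the weak base N2H4.
Ka = Kw/Kb = 1.0×10^-14 / 1.4 × 10^-6 = 7.14 × 10^-9
From the ICE table, Ka = [H+]²/(0.0636 − [H+]) = 7.14 × 10^-9.
Assume [H+] ≪ 0.0636: [H+] ≈ √(7.14 × 10^-9 × 0.0636) = 2.13 × 10^-5 M
Check: 0.034% ionized — well under 5%, approximation valid.
pH = −log(2.13 × 10^-5) = 4.67

pH = 4.67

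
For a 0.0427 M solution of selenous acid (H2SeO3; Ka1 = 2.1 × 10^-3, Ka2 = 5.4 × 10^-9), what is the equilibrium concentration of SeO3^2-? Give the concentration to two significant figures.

First ionization gives [H+] ≈ [HSeO3-] = 8.48 × 10^-3 M.
Second step: Ka2 = [H+][SeO3^2-]/[HSeO3-] ≈ [SeO3^2-] (since [H+] ≈ [HSeO3-]).
So [SeO3^2-] ≈ Ka2.

5.4 × 10^-9 M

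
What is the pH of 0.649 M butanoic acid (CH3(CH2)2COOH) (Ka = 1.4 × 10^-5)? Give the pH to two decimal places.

CH3(CH2)2COOH ⇌ CH3(CH2)2COO- + H+
From the ICE table, Ka = x²/(0.649 − x) = 1.4 × 10^-5.
Neglecting x in the denominator: x = √(1.4 × 10^-5 × 0.649) = 3.01 × 10^-3 M
pH = −log[H+] = −log(3.01 × 10^-3) = 2.52

pH = 2.52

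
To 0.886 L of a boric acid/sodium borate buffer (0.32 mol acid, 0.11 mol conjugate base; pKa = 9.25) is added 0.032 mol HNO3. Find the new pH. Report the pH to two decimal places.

pH = 8.60

Added H+ converts B(OH)4- to B(OH)3: B(OH)3 → 0.352 mol, B(OH)4- → 0.078 mol.
pH = pKa + log(n_B(OH)4-/n_B(OH)3) = 9.25 + log(0.078/0.352) = 9.25 + (-0.654)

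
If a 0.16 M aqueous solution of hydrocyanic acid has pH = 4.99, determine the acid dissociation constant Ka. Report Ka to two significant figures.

Ka = 6.5 × 10^-10

[H+] = 10^(-4.99) = 1.02 × 10^-5 M
At equilibrium [HA] = 0.16 − 1.02 × 10^-5 = 1.60 × 10^-1 M
Ka = [H+][A-]/[HA] = (1.02 × 10^-5)² / 1.60 × 10^-1 = 6.5 × 10^-10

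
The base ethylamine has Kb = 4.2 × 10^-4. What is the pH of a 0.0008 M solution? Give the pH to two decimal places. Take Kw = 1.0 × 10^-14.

pH = 10.61

C2H5NH2 + H2O ⇌ C2H5NH3+ + OH-
Kb = [OH-]²/(0.0008 − [OH-]) = 4.2 × 10^-4
Here C₀/Kb ≈ 1.9, so the small-[OH-] approximation fails. Use the quadratic:
[OH-] = [−0.00042 + √(0.00042² + 1.34e-06)]/2 = 4.07 × 10^-4 M
pOH = −log(4.07 × 10^-4) = 3.39; pH = 14.00 − 3.39 = 10.61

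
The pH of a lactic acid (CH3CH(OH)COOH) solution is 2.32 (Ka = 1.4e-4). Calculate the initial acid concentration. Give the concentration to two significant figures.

[H+] = 10^(-2.32) = 4.79 × 10^-3 M = x
Ka = x²/(C₀ − x) ⇒ C₀ = x + x²/Ka
C₀ = 4.79 × 10^-3 + (4.79 × 10^-3)²/(1.4 × 10^-4) = 1.69 × 10^-1 M

C₀ = 1.7 × 10^-1 M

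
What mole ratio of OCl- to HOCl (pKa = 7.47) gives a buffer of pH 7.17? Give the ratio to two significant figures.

ratio = 0.50

pH = pKa + log(r) ⇒ log(r) = 7.17 − 7.47 = -0.30
r = [OCl-]/[HOCl] = 10^(-0.30) = 0.501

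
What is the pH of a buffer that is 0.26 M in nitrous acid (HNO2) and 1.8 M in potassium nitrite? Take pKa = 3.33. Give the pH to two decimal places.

pH = 4.17

pH = pKa + log([A⁻]/[HA]) = 3.33 + log(1.8/0.26)
pH = 3.33 + (+0.840) = 4.17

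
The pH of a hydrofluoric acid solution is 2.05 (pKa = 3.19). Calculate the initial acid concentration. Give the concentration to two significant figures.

C₀ = 1.3 × 10^-1 M

[H+] = 10^(-2.05) = 8.91 × 10^-3 M = x
Ka = 10^(−3.19) = 6.46 × 10^-4
Ka = x²/(C₀ − x) ⇒ C₀ = x + x²/Ka
C₀ = 8.91 × 10^-3 + (8.91 × 10^-3)²/(6.46 × 10^-4) = 1.32 × 10^-1 M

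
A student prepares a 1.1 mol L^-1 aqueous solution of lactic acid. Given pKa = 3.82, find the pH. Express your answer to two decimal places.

CH3CH(OH)COOH ⇌ CH3CH(OH)COO- + H+
Ka = 10^(−3.82) = 1.51 × 10^-4
Ka = x²/(1.1 − x) = 1.51 × 10^-4
Since Ka ≪ C₀, x ≈ √(Ka·C₀) = 1.29 × 10^-2 M.
pH = −log[H+] = −log(1.29 × 10^-2) = 1.89

pH = 1.89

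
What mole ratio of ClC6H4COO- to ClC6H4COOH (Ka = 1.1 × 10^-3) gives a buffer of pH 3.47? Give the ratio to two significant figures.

ratio = 3.2

pKa = -log(1.1 × 10^-3) = 2.959
pH = pKa + log(r) ⇒ log(r) = 3.47 − 2.959 = +0.511
r = [ClC6H4COO-]/[ClC6H4COOH] = 10^(+0.511) = 3.24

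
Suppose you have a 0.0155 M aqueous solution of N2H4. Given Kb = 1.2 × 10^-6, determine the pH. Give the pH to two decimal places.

pH = 10.13

N2H4 + H2O ⇌ N2H5+ + OH-
Let x = [OH-] at equilibrium. Kb = x²/(0.0155 − x).
Neglecting x in the denominator: x = √(1.2 × 10^-6 × 0.0155) = 1.36 × 10^-4 M
pOH = −log(1.36 × 10^-4) = 3.87; pH = 14.00 − 3.87 = 10.13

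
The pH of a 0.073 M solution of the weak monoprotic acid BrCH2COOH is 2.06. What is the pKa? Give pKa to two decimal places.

pKa = 2.93

[H+] = 10^(-2.06) = 8.71 × 10^-3 M
At equilibrium [HA] = 0.073 − 8.71 × 10^-3 = 6.43 × 10^-2 M
Ka = [H+][A-]/[HA] = (8.71 × 10^-3)² / 6.43 × 10^-2 = 1.18 × 10^-3
pKa = -log(1.18 × 10^-3) = 2.93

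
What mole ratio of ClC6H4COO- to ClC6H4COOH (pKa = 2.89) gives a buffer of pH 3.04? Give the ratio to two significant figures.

pH = pKa + log(r) ⇒ log(r) = 3.04 − 2.89 = +0.15
r = [ClC6H4COO-]/[ClC6H4COOH] = 10^(+0.15) = 1.41

ratio = 1.4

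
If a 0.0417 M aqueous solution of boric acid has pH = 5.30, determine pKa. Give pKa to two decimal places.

pKa = 9.22

[H+] = 10^(-5.30) = 5.01 × 10^-6 M
At equilibrium [HA] = 0.0417 − 5.01 × 10^-6 = 4.17 × 10^-2 M
Ka = [H+][A-]/[HA] = (5.01 × 10^-6)² / 4.17 × 10^-2 = 6.02 × 10^-10
pKa = -log(6.02 × 10^-10) = 9.22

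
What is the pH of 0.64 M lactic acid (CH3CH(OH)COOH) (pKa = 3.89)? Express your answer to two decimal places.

pH = 2.04

CH3CH(OH)COOH ⇌ CH3CH(OH)COO- + H+
Ka = 10^(−3.89) = 1.29 × 10^-4
Let x = [H+] at equilibrium. Ka = x²/(0.64 − x).
Since Ka ≪ C₀, x ≈ √(Ka·C₀) = 9.09 × 10^-3 M.
Check: 1.4% ionized — well under 5%, approximation valid.
pH = −log(9.09 × 10^-3) = 2.04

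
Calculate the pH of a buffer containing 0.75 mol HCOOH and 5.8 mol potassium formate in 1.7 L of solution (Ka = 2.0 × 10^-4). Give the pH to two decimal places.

pH = 4.59

pKa = −log(2.0 × 10^-4) = 3.699
Using pH = pKa + log([base]/[acid]) with [base]/[acid] = 5.8/0.75:
pH = 3.699 + (+0.888) = 4.59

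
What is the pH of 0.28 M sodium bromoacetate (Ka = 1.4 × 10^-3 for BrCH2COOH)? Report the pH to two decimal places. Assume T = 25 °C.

pH = 8.15

BrCH2COO- is the conjugate base of the weak acid BrCH2COOH.
Kb = Kw/Ka = 1.0×10^-14 / 1.4 × 10^-3 = 7.14 × 10^-12
From the ICE table, Kb = [OH-]²/(0.28 − [OH-]) = 7.14 × 10^-12.
Assume [OH-] ≪ 0.28: [OH-] ≈ √(7.14 × 10^-12 × 0.28) = 1.41 × 10^-6 M
([OH-]/C₀ = 0.0005% < 5%, so the approximation holds.)
pOH = 5.85, so pH = 14.00 − pOH = 8.15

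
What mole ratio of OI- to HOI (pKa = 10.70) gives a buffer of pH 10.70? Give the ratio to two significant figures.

ratio = 1.0

pH = pKa + log(r) ⇒ log(r) = 10.70 − 10.70 = +0.00
r = [OI-]/[HOI] = 10^(+0.00) = 1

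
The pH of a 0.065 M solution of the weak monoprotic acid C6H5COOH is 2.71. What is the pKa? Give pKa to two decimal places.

pKa = 4.22

[H+] = 10^(-2.71) = 1.95 × 10^-3 M
At equilibrium [HA] = 0.065 − 1.95 × 10^-3 = 6.31 × 10^-2 M
Ka = [H+][A-]/[HA] = (1.95 × 10^-3)² / 6.31 × 10^-2 = 6.03 × 10^-5
pKa = -log(6.03 × 10^-5) = 4.22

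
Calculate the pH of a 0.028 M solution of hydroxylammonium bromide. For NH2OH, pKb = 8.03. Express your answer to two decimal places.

NH3OH+ is the conjugate acid of the weak base NH2OH.
Kb = 10^(−8.03) = 9.33 × 10^-9
Ka = Kw/Kb = 1.0×10^-14 / 9.33 × 10^-9 = 1.07 × 10^-6
From the ICE table, Ka = [H+]²/(0.028 − [H+]) = 1.07 × 10^-6.
Assume [H+] ≪ 0.028: [H+] ≈ √(1.07 × 10^-6 × 0.028) = 1.73 × 10^-4 M
pH = −log(1.73 × 10^-4) = 3.76

pH = 3.76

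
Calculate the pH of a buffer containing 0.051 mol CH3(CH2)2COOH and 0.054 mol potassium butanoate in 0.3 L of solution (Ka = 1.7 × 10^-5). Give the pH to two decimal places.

pKa = −log(1.7 × 10^-5) = 4.770
pH = pKa + log([A⁻]/[HA]) = 4.770 + log(0.054/0.051)
pH = 4.770 + (+0.025) = 4.79

pH = 4.79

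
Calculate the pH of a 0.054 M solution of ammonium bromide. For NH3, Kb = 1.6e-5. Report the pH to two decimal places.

NH4+ is the conjugate acid of the weak base NH3.
Ka = Kw/Kb = 1.0×10^-14 / 1.6 × 10^-5 = 6.25 × 10^-10
Ka = x²/(0.054 − x) = 6.25 × 10^-10
Neglecting x in the denominator: x = √(6.25 × 10^-10 × 0.054) = 5.81 × 10^-6 M
Check: 0.011% ionized — well under 5%, approximation valid.
pH = −log(5.81 × 10^-6) = 5.24

pH = 5.24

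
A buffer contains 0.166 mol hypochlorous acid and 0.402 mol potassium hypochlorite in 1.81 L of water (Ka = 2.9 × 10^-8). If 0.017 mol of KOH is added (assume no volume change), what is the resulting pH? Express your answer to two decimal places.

OH- converts HOCl to OCl-: HOCl → 0.149 mol, OCl- → 0.419 mol.
pKa = −log(2.9 × 10^-8) = 7.538
pH = pKa + log(n_OCl-/n_HOCl) = 7.538 + log(0.419/0.149) = 7.538 + (+0.449)

pH = 7.99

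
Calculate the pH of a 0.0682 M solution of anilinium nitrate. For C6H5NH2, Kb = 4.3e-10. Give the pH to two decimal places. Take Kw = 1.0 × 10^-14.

C6H5NH3+ is the conjugate acid of the weak base C6H5NH2.
Ka = Kw/Kb = 1.0×10^-14 / 4.3 × 10^-10 = 2.33 × 10^-5
From the ICE table, Ka = x²/(0.0682 − x) = 2.33 × 10^-5.
Neglecting x in the denominator: x = √(2.33 × 10^-5 × 0.0682) = 1.26 × 10^-3 M
Check: 1.8% ionized — well under 5%, approximation valid.
pH = −log[H+] = −log(1.26 × 10^-3) = 2.90

pH = 2.90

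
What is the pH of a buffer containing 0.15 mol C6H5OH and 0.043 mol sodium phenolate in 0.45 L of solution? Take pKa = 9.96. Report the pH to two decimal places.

pH = pKa + log([A⁻]/[HA]) = 9.96 + log(0.043/0.15)
pH = 9.96 + (-0.543) = 9.42

pH = 9.42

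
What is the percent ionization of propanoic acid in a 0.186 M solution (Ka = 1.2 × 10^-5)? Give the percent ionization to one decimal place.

0.8%

CH3CH2COOH ⇌ CH3CH2COO- + H+; let x = [H+] at equilibrium.
x ≈ √(Ka·C₀) = √(1.2 × 10^-5 × 0.186) = 1.49 × 10^-3 M
Fraction ionized = 1.49 × 10^-3 / 0.186 = 0.0080 → 0.8%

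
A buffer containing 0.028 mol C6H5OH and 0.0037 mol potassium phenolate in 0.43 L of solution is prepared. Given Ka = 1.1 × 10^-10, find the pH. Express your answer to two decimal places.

pKa = −log(1.1 × 10^-10) = 9.959
Henderson–Hasselbalch: pH = pKa + log([C6H5O-]/[C6H5OH]) = 9.959 + log(0.0037/0.028)
pH = 9.959 + (-0.879) = 9.08

pH = 9.08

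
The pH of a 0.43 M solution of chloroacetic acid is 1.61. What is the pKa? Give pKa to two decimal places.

pKa = 2.83

[H+] = 10^(-1.61) = 2.45 × 10^-2 M
At equilibrium [HA] = 0.43 − 2.45 × 10^-2 = 4.05 × 10^-1 M
Ka = [H+][A-]/[HA] = (2.45 × 10^-2)² / 4.05 × 10^-1 = 1.48 × 10^-3
pKa = -log(1.48 × 10^-3) = 2.83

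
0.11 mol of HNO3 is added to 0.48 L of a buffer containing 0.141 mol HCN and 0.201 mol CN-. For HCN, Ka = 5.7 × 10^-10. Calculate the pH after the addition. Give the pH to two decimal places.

Added H+ converts CN- to HCN: HCN → 0.251 mol, CN- → 0.091 mol.
pKa = −log(5.7 × 10^-10) = 9.244
pH = pKa + log([A⁻]/[HA]) = 9.244 + log(0.091/0.251) = 9.244 -0.441

pH = 8.80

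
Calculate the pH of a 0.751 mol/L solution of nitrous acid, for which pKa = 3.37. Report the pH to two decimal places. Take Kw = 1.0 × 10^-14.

pH = 1.75

HNO2 ⇌ NO2- + H+
Ka = 10^(−3.37) = 4.27 × 10^-4
Ka = [H+]²/(0.751 − [H+]) = 4.27 × 10^-4
Since Ka ≪ C₀, [H+] ≈ √(Ka·C₀) = 1.79 × 10^-2 M.
Check: 2.4% ionized — well under 5%, approximation valid.
pH = −log[H+] = −log(1.79 × 10^-2) = 1.75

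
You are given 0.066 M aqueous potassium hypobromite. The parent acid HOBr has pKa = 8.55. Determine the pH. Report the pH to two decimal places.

pH = 10.68

OBr- is the conjugate base of the weak acid HOBr.
Ka = 10^(−8.55) = 2.82 × 10^-9
Kb = Kw/Ka = 1.0×10^-14 / 2.82 × 10^-9 = 3.55 × 10^-6
From the ICE table, Kb = [OH-]²/(0.066 − [OH-]) = 3.55 × 10^-6.
Neglecting [OH-] in the denominator: [OH-] = √(3.55 × 10^-6 × 0.066) = 4.84 × 10^-4 M
([OH-]/C₀ = 0.73% < 5%, so the approximation holds.)
pOH = 3.32, so pH = 14.00 − pOH = 10.68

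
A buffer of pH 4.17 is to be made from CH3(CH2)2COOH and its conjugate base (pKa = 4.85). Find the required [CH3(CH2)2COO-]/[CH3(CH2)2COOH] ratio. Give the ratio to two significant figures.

pH = pKa + log(r) ⇒ log(r) = 4.17 − 4.85 = -0.68
r = [CH3(CH2)2COO-]/[CH3(CH2)2COOH] = 10^(-0.68) = 0.209

ratio = 0.21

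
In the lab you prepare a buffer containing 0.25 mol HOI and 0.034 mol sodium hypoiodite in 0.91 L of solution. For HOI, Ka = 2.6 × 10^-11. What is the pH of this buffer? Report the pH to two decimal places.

pKa = −log(2.6 × 10^-11) = 10.585
pH = pKa + log([A⁻]/[HA]) = 10.585 + log(0.034/0.25)
pH = 10.585 + (-0.866) = 9.72

pH = 9.72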